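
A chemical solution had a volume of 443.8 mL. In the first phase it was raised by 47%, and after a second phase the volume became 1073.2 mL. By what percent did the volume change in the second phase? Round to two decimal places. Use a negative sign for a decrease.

After the first phase: 443.8 × 1.47 = 652.386.
Second-phase multiplier: 1073.2 ÷ 652.386 ≈ 1.645038.
That is a change of 64.50%.

64.50%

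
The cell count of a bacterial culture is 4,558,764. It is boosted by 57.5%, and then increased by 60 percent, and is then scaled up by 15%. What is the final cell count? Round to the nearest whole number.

57.5% increase: 4,558,764 × 1.575 = 7180053.3.
After the 60% increase: 7180053.3 × 1.6 = 11488085.28.
After the 15% increase: 11488085.28 × 1.15 = 13211298.072 ≈ 13,211,298.

13,211,298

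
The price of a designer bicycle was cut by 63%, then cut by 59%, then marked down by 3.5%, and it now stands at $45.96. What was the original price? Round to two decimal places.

$313.95

Undoing the 3.5% decrease: $45.96 ÷ 0.965 ≈ $47.626943.
Undoing the 59% decrease: $47.626943 ÷ 0.41 ≈ $116.163276.
Undoing the 63% decrease: $116.163276 ÷ 0.37 ≈ $313.95.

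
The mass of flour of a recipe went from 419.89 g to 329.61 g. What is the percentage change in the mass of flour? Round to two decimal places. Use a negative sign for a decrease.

Change: 329.61 − 419.89 = -90.28.
Relative to the original: -90.28 ÷ 419.89 ≈ -21.50%.

-21.50%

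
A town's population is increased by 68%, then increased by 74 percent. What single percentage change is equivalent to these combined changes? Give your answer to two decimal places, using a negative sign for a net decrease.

A 68% increase multiplies by 1.68.
Then a 74% increase: 1.68 × 1.74 = 2.9232.
Overall factor 2.9232, i.e. 192.32%.

192.32%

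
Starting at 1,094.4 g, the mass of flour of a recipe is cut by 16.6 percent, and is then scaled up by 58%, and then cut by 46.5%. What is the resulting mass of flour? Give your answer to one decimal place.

After the 16.6% decrease: 1,094.4 × 0.834 = 912.7296.
58% increase: 912.7296 × 1.58 = 1442.112768.
Apply the 46.5% decrease: 1442.112768 × 0.535 = 771.53033088 ≈ 771.5.

771.5 g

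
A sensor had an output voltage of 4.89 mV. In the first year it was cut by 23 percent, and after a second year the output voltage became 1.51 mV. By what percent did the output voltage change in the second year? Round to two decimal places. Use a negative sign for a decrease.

-59.90%

After the first year: 4.89 × 0.77 = 3.7653.
Second-year multiplier: 1.51 ÷ 3.7653 ≈ 0.40103.
That is a change of -59.90%.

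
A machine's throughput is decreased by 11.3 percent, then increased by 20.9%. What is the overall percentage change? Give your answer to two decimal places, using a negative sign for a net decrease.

The combined multiplier is 0.887 × 1.209 = 1.072383.
That corresponds to an increase of 7.24%.

7.24%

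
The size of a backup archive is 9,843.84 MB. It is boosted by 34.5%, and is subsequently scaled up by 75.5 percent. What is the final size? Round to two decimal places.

23,236.14 MB

Apply the 34.5% increase: 9,843.84 × 1.345 = 13239.9648.
75.5% increase: 13239.9648 × 1.755 = 23236.138224 ≈ 23,236.14.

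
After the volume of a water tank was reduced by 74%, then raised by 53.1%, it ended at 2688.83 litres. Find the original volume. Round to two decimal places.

The overall multiplier applied was 0.26 × 1.531 = 0.39806.
So the original volume was 2688.83 ÷ 0.39806 ≈ 6754.84 litres.

6754.84 litres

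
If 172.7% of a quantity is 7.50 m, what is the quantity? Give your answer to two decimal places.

7.50 m ÷ 1.727 ≈ 4.34 m.

4.34 m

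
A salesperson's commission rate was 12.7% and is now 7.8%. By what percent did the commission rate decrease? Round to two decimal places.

The change is 7.8 − 12.7 = -4.9 percentage points.
Relative to the original 12.7%, that is -4.9 ÷ 12.7 ≈ -38.58%.
So the commission rate fell by 38.58%.

38.58%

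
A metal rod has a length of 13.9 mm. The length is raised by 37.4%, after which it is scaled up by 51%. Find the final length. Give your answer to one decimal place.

37.4% increase: 13.9 × 1.374 = 19.0986.
Apply the 51% increase: 19.0986 × 1.51 = 28.838886 ≈ 28.8.

28.8 mm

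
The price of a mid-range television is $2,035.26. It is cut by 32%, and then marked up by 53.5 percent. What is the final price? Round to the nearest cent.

Each change multiplies by a factor: 0.68 × 1.535 = 1.0438.
$2,035.26 × 1.0438 = $2124.404388 ≈ $2,124.40.

$2,124.40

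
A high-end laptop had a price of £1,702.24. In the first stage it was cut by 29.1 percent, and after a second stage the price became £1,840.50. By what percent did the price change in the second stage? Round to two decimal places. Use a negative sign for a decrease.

52.50%

After the first stage: £1,702.24 × 0.709 = £1206.88816.
Second-stage multiplier: £1,840.50 ÷ £1206.88816 ≈ 1.524996.
That is a change of 52.50%.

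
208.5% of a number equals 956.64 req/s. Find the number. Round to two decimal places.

458.82 req/s

956.64 req/s ÷ 2.085 ≈ 458.82 req/s.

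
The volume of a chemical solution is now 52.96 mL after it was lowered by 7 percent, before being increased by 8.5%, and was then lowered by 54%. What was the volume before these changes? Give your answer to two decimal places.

The overall multiplier applied was 0.93 × 1.085 × 0.46 = 0.464163.
So the original volume was 52.96 ÷ 0.464163 ≈ 114.10 mL.

114.10 mL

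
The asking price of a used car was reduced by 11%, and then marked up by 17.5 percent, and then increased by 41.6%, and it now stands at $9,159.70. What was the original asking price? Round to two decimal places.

$6,185.72

The overall multiplier applied was 0.89 × 1.175 × 1.416 = 1.480782.
So the original asking price was $9,159.70 ÷ 1.480782 ≈ $6,185.72.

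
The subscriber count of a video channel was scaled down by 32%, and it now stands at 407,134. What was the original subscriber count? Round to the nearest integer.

The overall multiplier applied was 0.68.
So the original subscriber count was 407,134 ÷ 0.68 ≈ 598,726.

598,726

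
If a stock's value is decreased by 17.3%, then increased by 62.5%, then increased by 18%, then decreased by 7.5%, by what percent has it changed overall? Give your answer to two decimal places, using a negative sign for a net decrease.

46.68%

The combined multiplier is 0.827 × 1.625 × 1.18 × 0.925 = 1.4668395625.
That corresponds to an increase of 46.68%.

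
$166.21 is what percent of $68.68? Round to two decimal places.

$166.21 ÷ $68.68 ≈ 242.01%.

242.01%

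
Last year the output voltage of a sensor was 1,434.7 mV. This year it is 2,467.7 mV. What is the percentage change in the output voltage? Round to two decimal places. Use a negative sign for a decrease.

72.00%

Change: 2,467.7 − 1,434.7 = 1,033.0.
Relative to the original: 1,033.0 ÷ 1,434.7 ≈ 72.00%.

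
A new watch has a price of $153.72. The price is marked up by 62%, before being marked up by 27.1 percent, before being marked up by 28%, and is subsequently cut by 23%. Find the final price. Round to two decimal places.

$311.95

Apply the 62% increase: $153.72 × 1.62 = $249.0264.
Apply the 27.1% increase: $249.0264 × 1.271 = $316.5125544.
Apply the 28% increase: $316.5125544 × 1.28 = $405.136069632.
After the 23% decrease: $405.136069632 × 0.77 = $311.95477361664 ≈ $311.95.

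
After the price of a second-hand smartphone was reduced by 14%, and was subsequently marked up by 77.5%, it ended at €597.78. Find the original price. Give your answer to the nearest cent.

The overall multiplier applied was 0.86 × 1.775 = 1.5265.
So the original price was €597.78 ÷ 1.5265 ≈ €391.60.

€391.60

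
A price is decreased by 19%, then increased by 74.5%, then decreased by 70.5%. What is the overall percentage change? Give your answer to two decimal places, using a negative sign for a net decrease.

-58.30%

The combined multiplier is 0.81 × 1.745 × 0.295 = 0.41696775.
That corresponds to a decrease of 58.30%.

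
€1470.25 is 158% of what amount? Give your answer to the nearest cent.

€930.54

€1470.25 ÷ 1.58 ≈ €930.54.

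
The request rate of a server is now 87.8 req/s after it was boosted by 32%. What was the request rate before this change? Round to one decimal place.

The overall multiplier applied was 1.32.
So the original request rate was 87.8 ÷ 1.32 ≈ 66.5 req/s.

66.5 req/s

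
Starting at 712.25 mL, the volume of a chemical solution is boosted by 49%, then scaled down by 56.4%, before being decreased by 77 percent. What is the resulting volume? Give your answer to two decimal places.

106.42 mL

Each change multiplies by a factor: 1.49 × 0.436 × 0.23 = 0.1494172.
712.25 × 0.1494172 = 106.4224007 ≈ 106.42.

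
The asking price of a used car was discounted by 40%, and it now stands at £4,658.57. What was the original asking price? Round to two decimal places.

The overall multiplier applied was 0.6.
So the original asking price was £4,658.57 ÷ 0.6 ≈ £7,764.28.

£7,764.28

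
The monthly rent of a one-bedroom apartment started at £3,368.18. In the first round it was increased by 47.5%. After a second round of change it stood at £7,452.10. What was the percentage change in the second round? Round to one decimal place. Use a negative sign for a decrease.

After the first round: £3,368.18 × 1.475 = £4968.0655.
Second-round multiplier: £7,452.10 ÷ £4968.0655 ≈ 1.5.
That is a change of 50.0%.

50.0%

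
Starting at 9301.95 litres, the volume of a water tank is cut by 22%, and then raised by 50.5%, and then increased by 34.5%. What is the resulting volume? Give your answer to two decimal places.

14686.81 litres

Each change multiplies by a factor: 0.78 × 1.505 × 1.345 = 1.5788955.
9301.95 × 1.5788955 = 14686.806996225 ≈ 14686.81.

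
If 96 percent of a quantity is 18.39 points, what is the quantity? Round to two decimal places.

18.39 points ÷ 0.96 ≈ 19.16 points.

19.16 points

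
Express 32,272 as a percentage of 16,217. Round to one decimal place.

199.0%

32,272 ÷ 16,217 ≈ 199.0%.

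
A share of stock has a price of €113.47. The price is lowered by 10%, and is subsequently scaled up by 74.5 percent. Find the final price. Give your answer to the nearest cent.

€178.20

Each change multiplies by a factor: 0.9 × 1.745 = 1.5705.
€113.47 × 1.5705 = €178.204635 ≈ €178.20.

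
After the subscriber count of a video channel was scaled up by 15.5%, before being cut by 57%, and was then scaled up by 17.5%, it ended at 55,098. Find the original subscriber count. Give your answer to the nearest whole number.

94,416

The overall multiplier applied was 1.155 × 0.43 × 1.175 = 0.58356375.
So the original subscriber count was 55,098 ÷ 0.58356375 ≈ 94,416.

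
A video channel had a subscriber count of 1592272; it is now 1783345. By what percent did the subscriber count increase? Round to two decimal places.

12.00%

Change: 1783345 − 1592272 = 191073.
Relative to the original: 191073 ÷ 1592272 ≈ 12.00%.
So the subscriber count increased by 12.00%.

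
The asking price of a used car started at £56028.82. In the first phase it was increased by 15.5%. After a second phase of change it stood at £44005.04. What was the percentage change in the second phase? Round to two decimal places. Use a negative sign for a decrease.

-32.00%

After the first phase: £56028.82 × 1.155 = £64713.2871.
Second-phase multiplier: £44005.04 ÷ £64713.2871 ≈ 0.68.
That is a change of -32.00%.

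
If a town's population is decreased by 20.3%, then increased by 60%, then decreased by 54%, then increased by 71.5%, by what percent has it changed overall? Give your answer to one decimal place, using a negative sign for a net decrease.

0.6%

A 20.3% decrease multiplies by 0.797.
Then a 60% increase: 0.797 × 1.6 = 1.2752.
Then a 54% decrease: 1.2752 × 0.46 = 0.586592.
Then a 71.5% increase: 0.586592 × 1.715 = 1.00600528.
Overall factor 1.00600528, i.e. 0.6%.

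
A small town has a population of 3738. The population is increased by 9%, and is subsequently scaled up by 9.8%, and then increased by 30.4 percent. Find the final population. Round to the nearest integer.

Each change multiplies by a factor: 1.09 × 1.098 × 1.304 = 1.56065328.
3738 × 1.56065328 = 5833.72196064 ≈ 5834.

5834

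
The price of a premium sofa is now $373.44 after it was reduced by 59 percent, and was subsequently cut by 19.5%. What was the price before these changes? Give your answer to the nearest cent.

$1,131.46

The overall multiplier applied was 0.41 × 0.805 = 0.33005.
So the original price was $373.44 ÷ 0.33005 ≈ $1,131.46.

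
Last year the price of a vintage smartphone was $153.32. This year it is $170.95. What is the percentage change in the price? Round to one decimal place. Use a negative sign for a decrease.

Change: $170.95 − $153.32 = $17.63.
Relative to the original: $17.63 ÷ $153.32 ≈ 11.5%.

11.5%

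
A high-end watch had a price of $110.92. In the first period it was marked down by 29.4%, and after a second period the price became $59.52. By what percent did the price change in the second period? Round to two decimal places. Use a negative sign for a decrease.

After the first period: $110.92 × 0.706 = $78.30952.
Second-period multiplier: $59.52 ÷ $78.30952 ≈ 0.760061.
That is a change of -23.99%.

-23.99%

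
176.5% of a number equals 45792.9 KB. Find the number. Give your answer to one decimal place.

45792.9 KB ÷ 1.765 ≈ 25945.0 KB.

25945.0 KB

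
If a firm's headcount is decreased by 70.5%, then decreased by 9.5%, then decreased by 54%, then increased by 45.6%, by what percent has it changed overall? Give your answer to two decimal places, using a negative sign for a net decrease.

A 70.5% decrease multiplies by 0.295.
Then a 9.5% decrease: 0.295 × 0.905 = 0.266975.
Then a 54% decrease: 0.266975 × 0.46 = 0.1228085.
Then a 45.6% increase: 0.1228085 × 1.456 = 0.178809176.
Overall factor 0.178809176, i.e. -82.12%.

-82.12%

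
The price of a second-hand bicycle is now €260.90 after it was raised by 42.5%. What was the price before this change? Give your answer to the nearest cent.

The overall multiplier applied was 1.425.
So the original price was €260.90 ÷ 1.425 ≈ €183.09.

€183.09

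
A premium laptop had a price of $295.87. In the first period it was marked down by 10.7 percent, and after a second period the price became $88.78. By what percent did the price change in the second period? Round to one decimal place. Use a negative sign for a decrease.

After the first period: $295.87 × 0.893 = $264.21191.
Second-period multiplier: $88.78 ÷ $264.21191 ≈ 0.33602.
That is a change of -66.4%.

-66.4%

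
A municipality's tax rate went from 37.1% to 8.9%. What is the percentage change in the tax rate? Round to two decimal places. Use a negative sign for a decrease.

The change is 8.9 − 37.1 = -28.2 percentage points.
Relative to the original 37.1%, that is -28.2 ÷ 37.1 ≈ -76.01%.

-76.01%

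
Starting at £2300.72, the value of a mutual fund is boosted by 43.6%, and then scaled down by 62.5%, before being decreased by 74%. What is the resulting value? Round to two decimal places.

£322.12

Each change multiplies by a factor: 1.436 × 0.375 × 0.26 = 0.14001.
£2300.72 × 0.14001 = £322.1238072 ≈ £322.12.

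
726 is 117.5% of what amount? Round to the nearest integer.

726 ÷ 1.175 ≈ 618.

618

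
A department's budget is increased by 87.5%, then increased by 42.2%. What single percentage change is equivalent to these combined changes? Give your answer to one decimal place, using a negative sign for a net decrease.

The combined multiplier is 1.875 × 1.422 = 2.66625.
That corresponds to an increase of 166.6%.

166.6%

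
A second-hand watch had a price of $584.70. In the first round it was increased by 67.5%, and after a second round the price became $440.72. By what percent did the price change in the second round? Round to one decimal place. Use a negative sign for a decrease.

-55.0%

After the first round: $584.70 × 1.675 = $979.3725.
Second-round multiplier: $440.72 ÷ $979.3725 ≈ 0.45.
That is a change of -55.0%.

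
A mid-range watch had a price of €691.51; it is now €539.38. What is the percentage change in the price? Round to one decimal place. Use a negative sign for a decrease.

-22.0%

Change: €539.38 − €691.51 = -€152.13.
Relative to the original: -€152.13 ÷ €691.51 ≈ -22.0%.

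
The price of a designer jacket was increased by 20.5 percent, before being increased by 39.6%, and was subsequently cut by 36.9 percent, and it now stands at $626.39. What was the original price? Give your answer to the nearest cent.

The overall multiplier applied was 1.205 × 1.396 × 0.631 = 1.06145558.
So the original price was $626.39 ÷ 1.06145558 ≈ $590.12.

$590.12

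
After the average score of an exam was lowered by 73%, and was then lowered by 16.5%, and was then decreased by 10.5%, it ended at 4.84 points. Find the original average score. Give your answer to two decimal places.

23.99 points

Undoing the 10.5% decrease: 4.84 ÷ 0.895 ≈ 5.407821.
Undoing the 16.5% decrease: 5.407821 ÷ 0.835 ≈ 6.476432.
Undoing the 73% decrease: 6.476432 ÷ 0.27 ≈ 23.99 points.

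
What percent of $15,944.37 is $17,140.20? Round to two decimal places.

$17,140.20 ÷ $15,944.37 ≈ 107.50%.

107.50%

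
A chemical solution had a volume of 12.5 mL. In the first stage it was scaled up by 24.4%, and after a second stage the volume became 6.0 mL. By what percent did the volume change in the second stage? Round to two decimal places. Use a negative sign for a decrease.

-61.41%

After the first stage: 12.5 × 1.244 = 15.55.
Second-stage multiplier: 6.0 ÷ 15.55 ≈ 0.385852.
That is a change of -61.41%.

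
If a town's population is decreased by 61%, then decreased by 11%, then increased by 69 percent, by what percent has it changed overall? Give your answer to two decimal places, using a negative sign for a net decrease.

-41.34%

A 61% decrease multiplies by 0.39.
Then an 11% decrease: 0.39 × 0.89 = 0.3471.
Then a 69% increase: 0.3471 × 1.69 = 0.586599.
Overall factor 0.586599, i.e. -41.34%.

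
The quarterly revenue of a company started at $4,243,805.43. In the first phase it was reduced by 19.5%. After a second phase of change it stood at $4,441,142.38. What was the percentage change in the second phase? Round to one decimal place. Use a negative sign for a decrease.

30.0%

After the first phase: $4,243,805.43 × 0.805 = $3416263.37115.
Second-phase multiplier: $4,441,142.38 ÷ $3416263.37115 ≈ 1.3.
That is a change of 30.0%.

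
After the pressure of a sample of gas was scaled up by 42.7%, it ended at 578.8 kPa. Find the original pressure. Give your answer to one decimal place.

405.6 kPa

The overall multiplier applied was 1.427.
So the original pressure was 578.8 ÷ 1.427 ≈ 405.6 kPa.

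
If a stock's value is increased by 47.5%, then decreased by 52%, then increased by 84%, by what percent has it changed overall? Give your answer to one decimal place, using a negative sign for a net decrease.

A 47.5% increase multiplies by 1.475.
Then a 52% decrease: 1.475 × 0.48 = 0.708.
Then an 84% increase: 0.708 × 1.84 = 1.30272.
Overall factor 1.30272, i.e. 30.3%.

30.3%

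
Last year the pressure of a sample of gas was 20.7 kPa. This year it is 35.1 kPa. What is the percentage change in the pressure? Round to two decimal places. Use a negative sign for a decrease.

69.57%

Change: 35.1 − 20.7 = 14.4.
Relative to the original: 14.4 ÷ 20.7 ≈ 69.57%.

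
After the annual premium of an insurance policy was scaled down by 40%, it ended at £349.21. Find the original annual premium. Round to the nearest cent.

£582.02

The overall multiplier applied was 0.6.
So the original annual premium was £349.21 ÷ 0.6 ≈ £582.02.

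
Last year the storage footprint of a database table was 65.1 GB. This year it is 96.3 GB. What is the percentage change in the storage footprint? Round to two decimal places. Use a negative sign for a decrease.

Change: 96.3 − 65.1 = 31.2.
Relative to the original: 31.2 ÷ 65.1 ≈ 47.93%.

47.93%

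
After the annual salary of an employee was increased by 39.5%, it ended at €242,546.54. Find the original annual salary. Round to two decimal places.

The overall multiplier applied was 1.395.
So the original annual salary was €242,546.54 ÷ 1.395 ≈ €173,868.49.

€173,868.49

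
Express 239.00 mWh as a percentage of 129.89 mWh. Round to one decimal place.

184.0%

239.00 mWh ÷ 129.89 mWh ≈ 184.0%.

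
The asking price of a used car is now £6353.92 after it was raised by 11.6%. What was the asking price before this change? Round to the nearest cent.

£5693.48

The overall multiplier applied was 1.116.
So the original asking price was £6353.92 ÷ 1.116 ≈ £5693.48.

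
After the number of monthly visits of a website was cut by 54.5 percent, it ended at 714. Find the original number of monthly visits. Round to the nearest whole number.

The overall multiplier applied was 0.455.
So the original number of monthly visits was 714 ÷ 0.455 ≈ 1569.

1569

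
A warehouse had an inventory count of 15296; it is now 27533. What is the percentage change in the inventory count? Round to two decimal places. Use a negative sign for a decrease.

Change: 27533 − 15296 = 12237.
Relative to the original: 12237 ÷ 15296 ≈ 80.00%.

80.00%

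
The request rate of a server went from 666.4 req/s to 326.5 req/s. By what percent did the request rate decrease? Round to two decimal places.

Change: 326.5 − 666.4 = -339.9.
Relative to the original: -339.9 ÷ 666.4 ≈ -51.01%.
So the request rate decreased by 51.01%.

51.01%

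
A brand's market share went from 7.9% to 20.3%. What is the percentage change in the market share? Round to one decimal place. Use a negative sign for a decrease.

157.0%

The change is 20.3 − 7.9 = 12.4 percentage points.
Relative to the original 7.9%, that is 12.4 ÷ 7.9 ≈ 157.0%.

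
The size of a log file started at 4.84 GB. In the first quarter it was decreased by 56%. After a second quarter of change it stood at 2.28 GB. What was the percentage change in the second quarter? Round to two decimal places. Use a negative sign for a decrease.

7.06%

After the first quarter: 4.84 × 0.44 = 2.1296.
Second-quarter multiplier: 2.28 ÷ 2.1296 ≈ 1.070624.
That is a change of 7.06%.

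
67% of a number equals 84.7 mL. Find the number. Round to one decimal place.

126.4 mL

84.7 mL ÷ 0.67 ≈ 126.4 mL.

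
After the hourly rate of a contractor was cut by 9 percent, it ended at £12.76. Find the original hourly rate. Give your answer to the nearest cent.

The overall multiplier applied was 0.91.
So the original hourly rate was £12.76 ÷ 0.91 ≈ £14.02.

£14.02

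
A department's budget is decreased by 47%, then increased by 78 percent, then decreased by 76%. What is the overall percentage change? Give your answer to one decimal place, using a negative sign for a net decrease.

A 47% decrease multiplies by 0.53.
Then a 78% increase: 0.53 × 1.78 = 0.9434.
Then a 76% decrease: 0.9434 × 0.24 = 0.226416.
Overall factor 0.226416, i.e. -77.4%.

-77.4%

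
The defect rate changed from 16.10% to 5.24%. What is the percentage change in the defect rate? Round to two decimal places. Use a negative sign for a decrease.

-67.45%

The change is 5.24 − 16.10 = -10.86 percentage points.
Relative to the original 16.10%, that is -10.86 ÷ 16.10 ≈ -67.45%.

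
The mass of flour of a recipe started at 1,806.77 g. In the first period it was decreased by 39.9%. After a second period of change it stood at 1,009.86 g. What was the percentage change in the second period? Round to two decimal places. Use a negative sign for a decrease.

After the first period: 1,806.77 × 0.601 = 1085.86877.
Second-period multiplier: 1,009.86 ÷ 1085.86877 ≈ 0.930002.
That is a change of -7.00%.

-7.00%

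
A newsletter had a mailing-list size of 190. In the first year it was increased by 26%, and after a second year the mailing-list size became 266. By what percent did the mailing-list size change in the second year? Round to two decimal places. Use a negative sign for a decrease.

11.11%

After the first year: 190 × 1.26 = 239.4.
Second-year multiplier: 266 ÷ 239.4 ≈ 1.111111.
That is a change of 11.11%.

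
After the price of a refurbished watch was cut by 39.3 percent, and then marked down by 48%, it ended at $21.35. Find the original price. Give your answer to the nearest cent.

$67.64

The overall multiplier applied was 0.607 × 0.52 = 0.31564.
So the original price was $21.35 ÷ 0.31564 ≈ $67.64.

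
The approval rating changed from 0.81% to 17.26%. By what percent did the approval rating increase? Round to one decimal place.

The change is 17.26 − 0.81 = 16.45 percentage points.
Relative to the original 0.81%, that is 16.45 ÷ 0.81 ≈ 2030.9%.
So the approval rating rose by 2030.9%.

2030.9%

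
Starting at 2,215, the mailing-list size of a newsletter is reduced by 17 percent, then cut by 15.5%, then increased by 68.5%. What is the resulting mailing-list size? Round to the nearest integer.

After the 17% decrease: 2,215 × 0.83 = 1838.45.
15.5% decrease: 1838.45 × 0.845 = 1553.49025.
Apply the 68.5% increase: 1553.49025 × 1.685 = 2617.63107125 ≈ 2,618.

2,618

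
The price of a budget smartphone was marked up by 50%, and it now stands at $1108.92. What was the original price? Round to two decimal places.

The overall multiplier applied was 1.5.
So the original price was $1108.92 ÷ 1.5 = $739.28.

$739.28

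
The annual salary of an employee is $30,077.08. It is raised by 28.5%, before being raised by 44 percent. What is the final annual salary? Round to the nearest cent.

$55,654.63

Each change multiplies by a factor: 1.285 × 1.44 = 1.8504.
$30,077.08 × 1.8504 = $55654.628832 ≈ $55,654.63.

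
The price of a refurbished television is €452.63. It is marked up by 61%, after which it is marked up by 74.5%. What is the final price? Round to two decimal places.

Apply the 61% increase: €452.63 × 1.61 = €728.7343.
74.5% increase: €728.7343 × 1.745 = €1271.6413535 ≈ €1271.64.

€1271.64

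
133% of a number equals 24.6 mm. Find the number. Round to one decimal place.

18.5 mm

24.6 mm ÷ 1.33 ≈ 18.5 mm.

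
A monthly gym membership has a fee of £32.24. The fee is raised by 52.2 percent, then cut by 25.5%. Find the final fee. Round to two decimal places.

£36.56

After the 52.2% increase: £32.24 × 1.522 = £49.06928.
After the 25.5% decrease: £49.06928 × 0.745 = £36.5566136 ≈ £36.56.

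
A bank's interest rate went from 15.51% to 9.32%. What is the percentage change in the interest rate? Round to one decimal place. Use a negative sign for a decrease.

The change is 9.32 − 15.51 = -6.19 percentage points.
Relative to the original 15.51%, that is -6.19 ÷ 15.51 ≈ -39.9%.

-39.9%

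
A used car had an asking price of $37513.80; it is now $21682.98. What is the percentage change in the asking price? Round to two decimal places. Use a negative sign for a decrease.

-42.20%

Change: $21682.98 − $37513.80 = -$15830.82.
Relative to the original: -$15830.82 ÷ $37513.80 ≈ -42.20%.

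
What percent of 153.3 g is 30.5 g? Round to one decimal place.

19.9%

30.5 g ÷ 153.3 g ≈ 19.9%.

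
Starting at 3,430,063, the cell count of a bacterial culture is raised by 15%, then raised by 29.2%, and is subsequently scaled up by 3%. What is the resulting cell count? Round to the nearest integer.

15% increase: 3,430,063 × 1.15 = 3944572.45.
Apply the 29.2% increase: 3944572.45 × 1.292 = 5096387.6054.
Apply the 3% increase: 5096387.6054 × 1.03 = 5249279.233562 ≈ 5,249,279.

5,249,279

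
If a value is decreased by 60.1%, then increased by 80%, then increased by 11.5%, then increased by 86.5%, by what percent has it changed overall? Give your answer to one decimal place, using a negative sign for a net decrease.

A 60.1% decrease multiplies by 0.399.
Then an 80% increase: 0.399 × 1.8 = 0.7182.
Then an 11.5% increase: 0.7182 × 1.115 = 0.800793.
Then an 86.5% increase: 0.800793 × 1.865 = 1.493478945.
Overall factor 1.493478945, i.e. 49.3%.

49.3%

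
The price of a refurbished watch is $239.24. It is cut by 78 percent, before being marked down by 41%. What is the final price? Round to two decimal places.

$31.05

78% decrease: $239.24 × 0.22 = $52.6328.
Apply the 41% decrease: $52.6328 × 0.59 = $31.053352 ≈ $31.05.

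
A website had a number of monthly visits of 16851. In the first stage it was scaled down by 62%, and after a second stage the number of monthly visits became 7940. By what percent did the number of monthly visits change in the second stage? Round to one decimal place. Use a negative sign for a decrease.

24.0%

After the first stage: 16851 × 0.38 = 6403.38.
Second-stage multiplier: 7940 ÷ 6403.38 ≈ 1.23997.
That is a change of 24.0%.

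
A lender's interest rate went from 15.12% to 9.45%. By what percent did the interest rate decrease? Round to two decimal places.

37.50%

The change is 9.45 − 15.12 = -5.67 percentage points.
Relative to the original 15.12%, that is -5.67 ÷ 15.12 = -37.50%.
So the interest rate fell by 37.50%.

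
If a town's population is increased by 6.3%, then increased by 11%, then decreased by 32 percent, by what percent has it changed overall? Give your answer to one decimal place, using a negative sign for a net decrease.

-19.8%

A 6.3% increase multiplies by 1.063.
Then an 11% increase: 1.063 × 1.11 = 1.17993.
Then a 32% decrease: 1.17993 × 0.68 = 0.8023524.
Overall factor 0.8023524, i.e. -19.8%.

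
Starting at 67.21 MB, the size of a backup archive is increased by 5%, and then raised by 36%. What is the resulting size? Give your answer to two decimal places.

95.98 MB

Each change multiplies by a factor: 1.05 × 1.36 = 1.428.
67.21 × 1.428 = 95.97588 ≈ 95.98.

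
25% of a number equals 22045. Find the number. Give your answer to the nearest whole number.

88180

22045 ÷ 0.25 = 88180.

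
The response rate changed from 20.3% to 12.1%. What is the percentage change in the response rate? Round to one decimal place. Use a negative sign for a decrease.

The change is 12.1 − 20.3 = -8.2 percentage points.
Relative to the original 20.3%, that is -8.2 ÷ 20.3 ≈ -40.4%.

-40.4%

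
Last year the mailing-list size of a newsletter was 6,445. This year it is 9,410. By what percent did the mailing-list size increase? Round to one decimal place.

46.0%

Change: 9,410 − 6,445 = 2,965.
Relative to the original: 2,965 ÷ 6,445 ≈ 46.0%.
So the mailing-list size increased by 46.0%.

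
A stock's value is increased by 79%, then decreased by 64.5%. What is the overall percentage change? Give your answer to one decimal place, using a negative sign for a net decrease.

-36.5%

A 79% increase multiplies by 1.79.
Then a 64.5% decrease: 1.79 × 0.355 = 0.63545.
Overall factor 0.63545, i.e. -36.5%.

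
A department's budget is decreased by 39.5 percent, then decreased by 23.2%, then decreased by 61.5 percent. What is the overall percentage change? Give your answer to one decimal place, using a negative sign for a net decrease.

A 39.5% decrease multiplies by 0.605.
Then a 23.2% decrease: 0.605 × 0.768 = 0.46464.
Then a 61.5% decrease: 0.46464 × 0.385 = 0.1788864.
Overall factor 0.1788864, i.e. -82.1%.

-82.1%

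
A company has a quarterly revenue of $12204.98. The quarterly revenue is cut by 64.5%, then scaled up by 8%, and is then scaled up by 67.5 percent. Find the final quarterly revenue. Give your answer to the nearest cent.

After the 64.5% decrease: $12204.98 × 0.355 = $4332.7679.
Apply the 8% increase: $4332.7679 × 1.08 = $4679.389332.
Apply the 67.5% increase: $4679.389332 × 1.675 = $7837.9771311 ≈ $7837.98.

$7837.98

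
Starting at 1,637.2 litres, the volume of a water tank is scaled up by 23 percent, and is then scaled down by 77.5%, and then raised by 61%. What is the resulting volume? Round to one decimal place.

Each change multiplies by a factor: 1.23 × 0.225 × 1.61 = 0.4455675.
1,637.2 × 0.4455675 = 729.483111 ≈ 729.5.

729.5 litres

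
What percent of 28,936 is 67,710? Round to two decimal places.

234.00%

67,710 ÷ 28,936 ≈ 234.00%.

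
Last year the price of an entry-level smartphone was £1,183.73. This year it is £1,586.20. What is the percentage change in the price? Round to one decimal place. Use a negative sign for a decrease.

Change: £1,586.20 − £1,183.73 = £402.47.
Relative to the original: £402.47 ÷ £1,183.73 ≈ 34.0%.

34.0%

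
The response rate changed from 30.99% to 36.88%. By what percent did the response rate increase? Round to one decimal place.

19.0%

The change is 36.88 − 30.99 = 5.89 percentage points.
Relative to the original 30.99%, that is 5.89 ÷ 30.99 ≈ 19.0%.
So the response rate rose by 19.0%.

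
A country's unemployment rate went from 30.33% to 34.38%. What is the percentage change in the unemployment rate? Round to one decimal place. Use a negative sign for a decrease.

The change is 34.38 − 30.33 = 4.05 percentage points.
Relative to the original 30.33%, that is 4.05 ÷ 30.33 ≈ 13.4%.

13.4%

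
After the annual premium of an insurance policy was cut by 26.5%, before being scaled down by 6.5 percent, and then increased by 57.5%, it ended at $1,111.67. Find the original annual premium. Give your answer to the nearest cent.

$1,027.06

Undoing the 57.5% increase: $1,111.67 ÷ 1.575 ≈ $705.822222.
Undoing the 6.5% decrease: $705.822222 ÷ 0.935 ≈ $754.890077.
Undoing the 26.5% decrease: $754.890077 ÷ 0.735 ≈ $1,027.06.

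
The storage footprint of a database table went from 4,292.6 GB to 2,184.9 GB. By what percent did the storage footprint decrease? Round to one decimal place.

Change: 2,184.9 − 4,292.6 = -2,107.7.
Relative to the original: -2,107.7 ÷ 4,292.6 ≈ -49.1%.
So the storage footprint decreased by 49.1%.

49.1%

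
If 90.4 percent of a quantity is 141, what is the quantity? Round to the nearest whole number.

141 ÷ 0.904 ≈ 156.

156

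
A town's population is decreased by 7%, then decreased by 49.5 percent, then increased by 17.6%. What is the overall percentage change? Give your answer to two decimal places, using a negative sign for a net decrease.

A 7% decrease multiplies by 0.93.
Then a 49.5% decrease: 0.93 × 0.505 = 0.46965.
Then a 17.6% increase: 0.46965 × 1.176 = 0.5523084.
Overall factor 0.5523084, i.e. -44.77%.

-44.77%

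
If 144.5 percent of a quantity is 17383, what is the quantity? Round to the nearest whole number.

12030

17383 ÷ 1.445 ≈ 12030.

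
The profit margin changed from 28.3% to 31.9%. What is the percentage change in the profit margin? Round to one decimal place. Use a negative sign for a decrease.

12.7%

The change is 31.9 − 28.3 = 3.6 percentage points.
Relative to the original 28.3%, that is 3.6 ÷ 28.3 ≈ 12.7%.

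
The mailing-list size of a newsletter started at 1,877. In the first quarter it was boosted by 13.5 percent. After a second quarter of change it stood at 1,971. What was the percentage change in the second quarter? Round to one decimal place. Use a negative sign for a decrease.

After the first quarter: 1,877 × 1.135 = 2130.395.
Second-quarter multiplier: 1,971 ÷ 2130.395 ≈ 0.92518.
That is a change of -7.5%.

-7.5%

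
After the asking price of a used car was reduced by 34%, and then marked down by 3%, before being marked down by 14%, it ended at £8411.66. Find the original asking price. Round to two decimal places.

The overall multiplier applied was 0.66 × 0.97 × 0.86 = 0.550572.
So the original asking price was £8411.66 ÷ 0.550572 ≈ £15278.04.

£15278.04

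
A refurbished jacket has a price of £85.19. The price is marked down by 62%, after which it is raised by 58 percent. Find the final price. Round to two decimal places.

£51.15

62% decrease: £85.19 × 0.38 = £32.3722.
Apply the 58% increase: £32.3722 × 1.58 = £51.148076 ≈ £51.15.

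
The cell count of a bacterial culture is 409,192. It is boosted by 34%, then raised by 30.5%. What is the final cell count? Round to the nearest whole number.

Apply the 34% increase: 409,192 × 1.34 = 548317.28.
30.5% increase: 548317.28 × 1.305 = 715554.0504 ≈ 715,554.

715,554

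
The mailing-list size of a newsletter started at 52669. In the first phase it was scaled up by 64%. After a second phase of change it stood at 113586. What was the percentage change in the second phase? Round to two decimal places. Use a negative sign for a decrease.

31.50%

After the first phase: 52669 × 1.64 = 86377.16.
Second-phase multiplier: 113586 ÷ 86377.16 ≈ 1.315.
That is a change of 31.50%.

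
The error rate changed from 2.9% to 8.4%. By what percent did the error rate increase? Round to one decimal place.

The change is 8.4 − 2.9 = 5.5 percentage points.
Relative to the original 2.9%, that is 5.5 ÷ 2.9 ≈ 189.7%.
So the error rate rose by 189.7%.

189.7%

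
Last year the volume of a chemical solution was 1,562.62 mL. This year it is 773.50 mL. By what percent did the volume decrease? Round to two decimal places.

50.50%

Change: 773.50 − 1,562.62 = -789.12.
Relative to the original: -789.12 ÷ 1,562.62 ≈ -50.50%.
So the volume decreased by 50.50%.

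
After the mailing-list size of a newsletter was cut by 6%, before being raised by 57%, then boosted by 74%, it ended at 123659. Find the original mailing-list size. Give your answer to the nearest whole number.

Undoing the 74% increase: 123659 ÷ 1.74 ≈ 71068.390805.
Undoing the 57% increase: 71068.390805 ÷ 1.57 ≈ 45266.490959.
Undoing the 6% decrease: 45266.490959 ÷ 0.94 ≈ 48156.

48156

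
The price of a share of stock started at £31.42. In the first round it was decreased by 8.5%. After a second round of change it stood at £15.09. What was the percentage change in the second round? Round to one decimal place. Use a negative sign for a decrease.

After the first round: £31.42 × 0.915 = £28.7493.
Second-round multiplier: £15.09 ÷ £28.7493 ≈ 0.52488.
That is a change of -47.5%.

-47.5%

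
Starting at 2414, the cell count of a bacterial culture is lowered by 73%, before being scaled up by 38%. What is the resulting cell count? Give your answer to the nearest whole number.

Each change multiplies by a factor: 0.27 × 1.38 = 0.3726.
2414 × 0.3726 = 899.4564 ≈ 899.

899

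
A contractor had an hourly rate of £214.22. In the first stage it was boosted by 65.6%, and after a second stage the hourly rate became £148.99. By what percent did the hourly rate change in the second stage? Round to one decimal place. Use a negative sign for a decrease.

-58.0%

After the first stage: £214.22 × 1.656 = £354.74832.
Second-stage multiplier: £148.99 ÷ £354.74832 ≈ 0.41999.
That is a change of -58.0%.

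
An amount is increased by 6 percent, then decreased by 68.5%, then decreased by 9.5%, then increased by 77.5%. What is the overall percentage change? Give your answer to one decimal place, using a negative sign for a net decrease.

-46.4%

The combined multiplier is 1.06 × 0.315 × 0.905 × 1.775 = 0.5363686125.
That corresponds to a decrease of 46.4%.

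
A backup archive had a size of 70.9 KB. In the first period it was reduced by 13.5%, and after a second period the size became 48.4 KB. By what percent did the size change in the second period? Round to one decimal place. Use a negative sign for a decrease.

After the first period: 70.9 × 0.865 = 61.3285.
Second-period multiplier: 48.4 ÷ 61.3285 ≈ 0.78919.
That is a change of -21.1%.

-21.1%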